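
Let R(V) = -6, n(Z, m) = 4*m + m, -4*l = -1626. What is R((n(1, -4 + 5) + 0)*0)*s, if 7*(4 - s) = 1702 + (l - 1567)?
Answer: 3081/7 ≈ 440.14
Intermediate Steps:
l = 813/2 (l = -¼*(-1626) = 813/2 ≈ 406.50)
n(Z, m) = 5*m
s = -1027/14 (s = 4 - (1702 + (813/2 - 1567))/7 = 4 - (1702 - 2321/2)/7 = 4 - ⅐*1083/2 = 4 - 1083/14 = -1027/14 ≈ -73.357)
R((n(1, -4 + 5) + 0)*0)*s = -6*(-1027/14) = 3081/7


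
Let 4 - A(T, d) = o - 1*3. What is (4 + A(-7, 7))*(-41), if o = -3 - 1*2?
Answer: -656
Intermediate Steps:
o = -5 (o = -3 - 2 = -5)
A(T, d) = 12 (A(T, d) = 4 - (-5 - 1*3) = 4 - (-5 - 3) = 4 - 1*(-8) = 4 + 8 = 12)
(4 + A(-7, 7))*(-41) = (4 + 12)*(-41) = 16*(-41) = -656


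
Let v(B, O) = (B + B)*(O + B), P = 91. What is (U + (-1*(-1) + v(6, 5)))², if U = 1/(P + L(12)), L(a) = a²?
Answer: 976937536/55225 ≈ 17690.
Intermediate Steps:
v(B, O) = 2*B*(B + O) (v(B, O) = (2*B)*(B + O) = 2*B*(B + O))
U = 1/235 (U = 1/(91 + 12²) = 1/(91 + 144) = 1/235 ≈ 0.0042553)
(U + (-1*(-1) + v(6, 5)))² = (1/235 + (-1*(-1) + 2*6*(6 + 5)))² = (1/235 + (1 + 2*6*11))² = (1/235 + (1 + 132))² = (1/235 + 133)² = (31256/235)² = 976937536/55225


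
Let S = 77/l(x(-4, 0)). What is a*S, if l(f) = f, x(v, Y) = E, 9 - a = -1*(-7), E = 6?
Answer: 77/3 ≈ 25.667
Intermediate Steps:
a = 2 (a = 9 - (-1)*(-7) = 9 - 1*7 = 9 - 7 = 2)
x(v, Y) = 6
S = 77/6 ≈ 12.833
a*S = 2*(77/6) = 77/3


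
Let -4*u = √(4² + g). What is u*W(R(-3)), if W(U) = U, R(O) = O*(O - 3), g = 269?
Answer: -9*√285/2 ≈ -75.969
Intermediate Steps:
R(O) = O*(-3 + O)
u = -√285/4 (u = -√(4² + 269)/4 = -√(16 + 269)/4 = -√285/4 ≈ -4.2205)
u*W(R(-3)) = (-√285/4)*(-3*(-3 - 3)) = (-√285/4)*(-3*(-6)) = -√285/4*18 = -9*√285/2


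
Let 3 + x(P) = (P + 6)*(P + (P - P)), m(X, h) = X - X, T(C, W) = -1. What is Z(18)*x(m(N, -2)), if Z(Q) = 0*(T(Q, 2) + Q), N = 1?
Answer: 0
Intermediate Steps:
m(X, h) = 0
Z(Q) = 0 (Z(Q) = 0*(-1 + Q) = 0)
x(P) = -3 + P*(6 + P) (x(P) = -3 + (P + 6)*(P + (P - P)) = -3 + (6 + P)*(P + 0) = -3 + (6 + P)*P = -3 + P*(6 + P))
Z(18)*x(m(N, -2)) = 0*(-3 + 0**2 + 6*0) = 0*(-3 + 0 + 0) = 0*(-3) = 0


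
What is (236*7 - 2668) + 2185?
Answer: 1169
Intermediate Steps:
(236*7 - 2668) + 2185 = (1652 - 2668) + 2185 = -1016 + 2185 = 1169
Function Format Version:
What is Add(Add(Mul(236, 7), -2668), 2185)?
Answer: 1169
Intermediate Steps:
Add(Add(Mul(236, 7), -2668), 2185) = Add(Add(1652, -2668), 2185) = Add(-1016, 2185) = 1169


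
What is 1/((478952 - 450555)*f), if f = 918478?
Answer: 1/26082019766 ≈ 3.8341e-11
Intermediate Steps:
1/((478952 - 450555)*f) = 1/((478952 - 450555)*918478) = (1/918478)/28397 = (1/28397)*(1/918478) = 1/26082019766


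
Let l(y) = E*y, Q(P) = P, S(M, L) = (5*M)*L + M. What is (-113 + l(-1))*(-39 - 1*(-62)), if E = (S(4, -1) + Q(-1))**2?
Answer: -9246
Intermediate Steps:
S(M, L) = M + 5*L*M (S(M, L) = 5*L*M + M = M + 5*L*M)
E = 289 (E = (4*(1 + 5*(-1)) - 1)**2 = (4*(1 - 5) - 1)**2 = (4*(-4) - 1)**2 = (-16 - 1)**2 = (-17)**2 = 289)
l(y) = 289*y
(-113 + l(-1))*(-39 - 1*(-62)) = (-113 + 289*(-1))*(-39 - 1*(-62)) = (-113 - 289)*(-39 + 62) = -402*23 = -9246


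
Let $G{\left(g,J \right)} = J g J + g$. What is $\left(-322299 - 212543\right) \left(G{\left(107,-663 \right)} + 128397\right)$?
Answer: $-25224425387854$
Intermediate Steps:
$G{\left(g,J \right)} = g + g J^{2}$ ($G{\left(g,J \right)} = g J^{2} + g = g + g J^{2}$)
$\left(-322299 - 212543\right) \left(G{\left(107,-663 \right)} + 128397\right) = \left(-322299 - 212543\right) \left(107 \left(1 + \left(-663\right)^{2}\right) + 128397\right) = - 534842 \left(107 \left(1 + 439569\right) + 128397\right) = - 534842 \left(107 \cdot 439570 + 128397\right) = - 534842 \left(47033990 + 128397\right) = \left(-534842\right) 47162387 = -25224425387854$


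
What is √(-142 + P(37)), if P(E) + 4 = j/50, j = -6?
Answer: I*√3653/5 ≈ 12.088*I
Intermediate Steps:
P(E) = -103/25 (P(E) = -4 - 6/50 = -4 - 6*1/50 = -4 - 3/25 = -103/25)
√(-142 + P(37)) = √(-142 - 103/25) = √(-3653/25) = I*√3653/5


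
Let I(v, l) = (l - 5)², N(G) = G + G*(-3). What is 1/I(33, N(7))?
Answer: 1/361 ≈ 0.0027701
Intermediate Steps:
N(G) = -2*G (N(G) = G - 3*G = -2*G)
I(v, l) = (-5 + l)²
1/I(33, N(7)) = 1/((-5 - 2*7)²) = 1/((-5 - 14)²) = 1/((-19)²) = 1/361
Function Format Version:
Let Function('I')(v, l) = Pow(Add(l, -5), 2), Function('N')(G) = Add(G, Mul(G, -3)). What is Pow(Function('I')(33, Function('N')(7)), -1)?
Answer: Rational(1, 361) ≈ 0.0027701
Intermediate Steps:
Function('N')(G) = Mul(-2, G) (Function('N')(G) = Add(G, Mul(-3, G)) = Mul(-2, G))
Function('I')(v, l) = Pow(Add(-5, l), 2)
Pow(Function('I')(33, Function('N')(7)), -1) = Pow(Pow(Add(-5, Mul(-2, 7)), 2), -1) = Pow(Pow(Add(-5, -14), 2), -1) = Pow(Pow(-19, 2), -1) = Pow(361, -1) = Rational(1, 361)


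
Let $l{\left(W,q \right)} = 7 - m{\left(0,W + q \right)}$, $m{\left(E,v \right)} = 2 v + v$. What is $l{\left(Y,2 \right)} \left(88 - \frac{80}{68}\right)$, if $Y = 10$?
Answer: $- \frac{42804}{17} \approx -2517.9$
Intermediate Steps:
$m{\left(E,v \right)} = 3 v$
$l{\left(W,q \right)} = 7 - 3 W - 3 q$ ($l{\left(W,q \right)} = 7 - 3 \left(W + q\right) = 7 - \left(3 W + 3 q\right) = 7 - 3 W - 3 q$)
$l{\left(Y,2 \right)} \left(88 - \frac{80}{68}\right) = \left(7 - 30 - 6\right) \left(88 - \frac{80}{68}\right) = \left(7 - 30 - 6\right) \left(88 - \frac{20}{17}\right) = - 29 \left(88 - \frac{20}{17}\right) = \left(-29\right) \frac{1476}{17} = - \frac{42804}{17}$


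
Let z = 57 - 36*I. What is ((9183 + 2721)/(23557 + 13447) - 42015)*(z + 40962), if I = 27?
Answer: -15565379416083/9251 ≈ -1.6826e+9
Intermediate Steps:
z = -915 (z = 57 - 36*27 = 57 - 972 = -915)
((9183 + 2721)/(23557 + 13447) - 42015)*(z + 40962) = ((9183 + 2721)/(23557 + 13447) - 42015)*(-915 + 40962) = (11904/37004 - 42015)*40047 = (11904*(1/37004) - 42015)*40047 = (2976/9251 - 42015)*40047 = -388677789/9251*40047 = -15565379416083/9251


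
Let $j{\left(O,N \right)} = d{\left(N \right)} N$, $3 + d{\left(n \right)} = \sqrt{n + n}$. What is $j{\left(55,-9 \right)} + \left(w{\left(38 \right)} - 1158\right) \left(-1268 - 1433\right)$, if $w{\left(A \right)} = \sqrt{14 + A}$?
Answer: $3127785 - 5402 \sqrt{13} - 27 i \sqrt{2} \approx 3.1083 \cdot 10^{6} - 38.184 i$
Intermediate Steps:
$d{\left(n \right)} = -3 + \sqrt{2} \sqrt{n}$ ($d{\left(n \right)} = -3 + \sqrt{n + n} = -3 + \sqrt{2 n} = -3 + \sqrt{2} \sqrt{n}$)
$j{\left(O,N \right)} = N \left(-3 + \sqrt{2} \sqrt{N}\right)$ ($j{\left(O,N \right)} = \left(-3 + \sqrt{2} \sqrt{N}\right) N = N \left(-3 + \sqrt{2} \sqrt{N}\right)$)
$j{\left(55,-9 \right)} + \left(w{\left(38 \right)} - 1158\right) \left(-1268 - 1433\right) = - 9 \left(-3 + \sqrt{2} \sqrt{-9}\right) + \left(\sqrt{14 + 38} - 1158\right) \left(-1268 - 1433\right) = - 9 \left(-3 + \sqrt{2} \cdot 3 i\right) + \left(\sqrt{52} - 1158\right) \left(-2701\right) = - 9 \left(-3 + 3 i \sqrt{2}\right) + \left(2 \sqrt{13} - 1158\right) \left(-2701\right) = \left(27 - 27 i \sqrt{2}\right) + \left(-1158 + 2 \sqrt{13}\right) \left(-2701\right) = \left(27 - 27 i \sqrt{2}\right) + \left(3127758 - 5402 \sqrt{13}\right) = 3127785 - 5402 \sqrt{13} - 27 i \sqrt{2}$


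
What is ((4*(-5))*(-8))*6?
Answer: 960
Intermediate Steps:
((4*(-5))*(-8))*6 = -20*(-8)*6 = 160*6 = 960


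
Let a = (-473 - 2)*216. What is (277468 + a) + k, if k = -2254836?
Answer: -2079968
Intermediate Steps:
a = -102600 (a = -475*216 = -102600)
(277468 + a) + k = (277468 - 102600) - 2254836 = 174868 - 2254836 = -2079968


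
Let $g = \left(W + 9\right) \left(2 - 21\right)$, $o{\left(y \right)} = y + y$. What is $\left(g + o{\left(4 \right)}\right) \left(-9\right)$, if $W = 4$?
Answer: $2151$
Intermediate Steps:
$o{\left(y \right)} = 2 y$
$g = -247$ ($g = \left(4 + 9\right) \left(2 - 21\right) = 13 \left(-19\right) = -247$)
$\left(g + o{\left(4 \right)}\right) \left(-9\right) = \left(-247 + 2 \cdot 4\right) \left(-9\right) = \left(-247 + 8\right) \left(-9\right) = \left(-239\right) \left(-9\right) = 2151$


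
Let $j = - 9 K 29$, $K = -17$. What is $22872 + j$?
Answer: $27309$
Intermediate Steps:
$j = 4437$ ($j = \left(-9\right) \left(-17\right) 29 = 153 \cdot 29 = 4437$)
$22872 + j = 22872 + 4437 = 27309$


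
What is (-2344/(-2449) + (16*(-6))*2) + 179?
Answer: -29493/2449 ≈ -12.043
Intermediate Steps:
(-2344/(-2449) + (16*(-6))*2) + 179 = (-2344*(-1/2449) - 96*2) + 179 = (2344/2449 - 192) + 179 = -467864/2449 + 179 = -29493/2449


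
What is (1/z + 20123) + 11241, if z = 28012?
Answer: 878568369/28012 ≈ 31364.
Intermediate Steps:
(1/z + 20123) + 11241 = (1/28012 + 20123) + 11241 = 563685477/28012 + 11241 = 878568369/28012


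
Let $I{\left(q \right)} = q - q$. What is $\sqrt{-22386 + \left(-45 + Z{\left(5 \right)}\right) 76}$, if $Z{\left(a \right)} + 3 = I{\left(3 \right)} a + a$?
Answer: $i \sqrt{25654} \approx 160.17 i$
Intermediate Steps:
$I{\left(q \right)} = 0$
$Z{\left(a \right)} = -3 + a$ ($Z{\left(a \right)} = -3 + \left(0 a + a\right) = -3 + \left(0 + a\right) = -3 + a$)
$\sqrt{-22386 + \left(-45 + Z{\left(5 \right)}\right) 76} = \sqrt{-22386 + \left(-45 + \left(-3 + 5\right)\right) 76} = \sqrt{-22386 + \left(-45 + 2\right) 76} = \sqrt{-22386 - 3268} = \sqrt{-25654} = i \sqrt{25654}$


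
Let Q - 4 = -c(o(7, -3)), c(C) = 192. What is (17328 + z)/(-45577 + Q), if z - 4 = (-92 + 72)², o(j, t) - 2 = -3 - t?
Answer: -17732/45765 ≈ -0.38746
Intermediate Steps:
o(j, t) = -1 - t (o(j, t) = 2 + (-3 - t) = -1 - t)
Q = -188 (Q = 4 - 1*192 = 4 - 192 = -188)
z = 404 (z = 4 + (-92 + 72)² = 4 + (-20)² = 4 + 400 = 404)
(17328 + z)/(-45577 + Q) = (17328 + 404)/(-45577 - 188) = 17732/(-45765) = 17732*(-1/45765) = -17732/45765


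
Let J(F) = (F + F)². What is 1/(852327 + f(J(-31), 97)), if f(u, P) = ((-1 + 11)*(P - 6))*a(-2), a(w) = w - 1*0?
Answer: 1/850507 ≈ 1.1758e-6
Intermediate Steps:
J(F) = 4*F² (J(F) = (2*F)² = 4*F²)
a(w) = w (a(w) = w + 0 = w)
f(u, P) = 120 - 20*P (f(u, P) = ((-1 + 11)*(P - 6))*(-2) = (10*(-6 + P))*(-2) = (-60 + 10*P)*(-2) = 120 - 20*P)
1/(852327 + f(J(-31), 97)) = 1/(852327 + (120 - 20*97)) = 1/(852327 + (120 - 1940)) = 1/(852327 - 1820) = 1/850507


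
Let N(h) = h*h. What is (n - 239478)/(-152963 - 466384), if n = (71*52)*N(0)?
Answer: 79826/206449 ≈ 0.38666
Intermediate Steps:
N(h) = h²
n = 0 (n = (71*52)*0² = 3692*0 = 0)
(n - 239478)/(-152963 - 466384) = (0 - 239478)/(-152963 - 466384) = -239478/(-619347) = -239478*(-1/619347) = 79826/206449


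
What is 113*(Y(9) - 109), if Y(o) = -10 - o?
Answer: -14464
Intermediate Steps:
113*(Y(9) - 109) = 113*((-10 - 1*9) - 109) = 113*((-10 - 9) - 109) = 113*(-19 - 109) = 113*(-128) = -14464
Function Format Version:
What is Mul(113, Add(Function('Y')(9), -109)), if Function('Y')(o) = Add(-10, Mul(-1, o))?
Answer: -14464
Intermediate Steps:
Mul(113, Add(Function('Y')(9), -109)) = Mul(113, Add(Add(-10, Mul(-1, 9)), -109)) = Mul(113, Add(Add(-10, -9), -109)) = Mul(113, Add(-19, -109)) = Mul(113, -128) = -14464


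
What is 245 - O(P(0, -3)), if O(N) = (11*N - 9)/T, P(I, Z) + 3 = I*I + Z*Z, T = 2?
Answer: 433/2 ≈ 216.50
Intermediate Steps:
P(I, Z) = -3 + I² + Z² (P(I, Z) = -3 + (I*I + Z*Z) = -3 + (I² + Z²) = -3 + I² + Z²)
O(N) = -9/2 + 11*N/2 (O(N) = (11*N - 9)/2 = (-9 + 11*N)*(½) = -9/2 + 11*N/2)
245 - O(P(0, -3)) = 245 - (-9/2 + 11*(-3 + 0² + (-3)²)/2) = 245 - (-9/2 + 11*(-3 + 0 + 9)/2) = 245 - (-9/2 + (11/2)*6) = 245 - (-9/2 + 33) = 245 - 1*57/2 = 245 - 57/2 = 433/2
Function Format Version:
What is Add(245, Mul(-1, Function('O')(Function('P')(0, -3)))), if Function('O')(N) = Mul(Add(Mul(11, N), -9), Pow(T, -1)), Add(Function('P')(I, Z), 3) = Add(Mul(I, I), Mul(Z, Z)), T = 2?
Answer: Rational(433, 2) ≈ 216.50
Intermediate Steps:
Function('P')(I, Z) = Add(-3, Pow(I, 2), Pow(Z, 2)) (Function('P')(I, Z) = Add(-3, Add(Mul(I, I), Mul(Z, Z))) = Add(-3, Add(Pow(I, 2), Pow(Z, 2))) = Add(-3, Pow(I, 2), Pow(Z, 2)))
Function('O')(N) = Add(Rational(-9, 2), Mul(Rational(11, 2), N)) (Function('O')(N) = Mul(Add(Mul(11, N), -9), Pow(2, -1)) = Mul(Add(-9, Mul(11, N)), Rational(1, 2)) = Add(Rational(-9, 2), Mul(Rational(11, 2), N)))
Add(245, Mul(-1, Function('O')(Function('P')(0, -3)))) = Add(245, Mul(-1, Add(Rational(-9, 2), Mul(Rational(11, 2), Add(-3, Pow(0, 2), Pow(-3, 2)))))) = Add(245, Mul(-1, Add(Rational(-9, 2), Mul(Rational(11, 2), Add(-3, 0, 9))))) = Add(245, Mul(-1, Add(Rational(-9, 2), Mul(Rational(11, 2), 6)))) = Add(245, Mul(-1, Add(Rational(-9, 2), 33))) = Add(245, Mul(-1, Rational(57, 2))) = Add(245, Rational(-57, 2)) = Rational(433, 2)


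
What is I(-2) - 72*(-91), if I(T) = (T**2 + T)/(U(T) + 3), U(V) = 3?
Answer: 19657/3 ≈ 6552.3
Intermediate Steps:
I(T) = T/6 + T**2/6 (I(T) = (T**2 + T)/(3 + 3) = (T + T**2)/6 = (T + T**2)*(1/6) = T/6 + T**2/6)
I(-2) - 72*(-91) = (1/6)*(-2)*(1 - 2) - 72*(-91) = (1/6)*(-2)*(-1) + 6552 = 1/3 + 6552 = 19657/3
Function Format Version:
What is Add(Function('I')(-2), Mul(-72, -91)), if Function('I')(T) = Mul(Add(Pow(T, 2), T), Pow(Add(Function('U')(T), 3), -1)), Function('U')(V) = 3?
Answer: Rational(19657, 3) ≈ 6552.3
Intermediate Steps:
Function('I')(T) = Add(Mul(Rational(1, 6), T), Mul(Rational(1, 6), Pow(T, 2))) (Function('I')(T) = Mul(Add(Pow(T, 2), T), Pow(Add(3, 3), -1)) = Mul(Add(T, Pow(T, 2)), Pow(6, -1)) = Mul(Add(T, Pow(T, 2)), Rational(1, 6)) = Add(Mul(Rational(1, 6), T), Mul(Rational(1, 6), Pow(T, 2))))
Add(Function('I')(-2), Mul(-72, -91)) = Add(Mul(Rational(1, 6), -2, Add(1, -2)), Mul(-72, -91)) = Add(Mul(Rational(1, 6), -2, -1), 6552) = Add(Rational(1, 3), 6552) = Rational(19657, 3)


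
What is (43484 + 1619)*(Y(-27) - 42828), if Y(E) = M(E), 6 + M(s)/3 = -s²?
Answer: -2031123399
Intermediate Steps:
M(s) = -18 - 3*s² (M(s) = -18 + 3*(-s²) = -18 - 3*s²)
Y(E) = -18 - 3*E²
(43484 + 1619)*(Y(-27) - 42828) = (43484 + 1619)*((-18 - 3*(-27)²) - 42828) = 45103*((-18 - 3*729) - 42828) = 45103*((-18 - 2187) - 42828) = 45103*(-2205 - 42828) = 45103*(-45033) = -2031123399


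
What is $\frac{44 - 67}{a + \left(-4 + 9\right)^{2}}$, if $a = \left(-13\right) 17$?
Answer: $\frac{23}{196} \approx 0.11735$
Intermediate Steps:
$a = -221$
$\frac{44 - 67}{a + \left(-4 + 9\right)^{2}} = \frac{44 - 67}{-221 + \left(-4 + 9\right)^{2}} = - \frac{23}{-221 + 5^{2}} = - \frac{23}{-221 + 25} = - \frac{23}{-196} = \left(-23\right) \left(- \frac{1}{196}\right) = \frac{23}{196}$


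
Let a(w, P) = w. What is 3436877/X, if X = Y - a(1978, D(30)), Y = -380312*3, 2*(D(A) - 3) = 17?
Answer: -3436877/1142914 ≈ -3.0071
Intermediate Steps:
D(A) = 23/2 (D(A) = 3 + (1/2)*17 = 3 + 17/2 = 23/2)
Y = -1140936
X = -1142914 (X = -1140936 - 1*1978 = -1140936 - 1978 = -1142914)
3436877/X = 3436877/(-1142914) = 3436877*(-1/1142914) = -3436877/1142914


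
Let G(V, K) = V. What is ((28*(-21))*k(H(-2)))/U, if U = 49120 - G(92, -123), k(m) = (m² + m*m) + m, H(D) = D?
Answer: -126/1751 ≈ -0.071959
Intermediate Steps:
k(m) = m + 2*m² (k(m) = (m² + m²) + m = 2*m² + m = m + 2*m²)
U = 49028 (U = 49120 - 1*92 = 49120 - 92 = 49028)
((28*(-21))*k(H(-2)))/U = ((28*(-21))*(-2*(1 + 2*(-2))))/49028 = -(-1176)*(1 - 4)*(1/49028) = -(-1176)*(-3)*(1/49028) = -588*6*(1/49028) = -3528*1/49028 = -126/1751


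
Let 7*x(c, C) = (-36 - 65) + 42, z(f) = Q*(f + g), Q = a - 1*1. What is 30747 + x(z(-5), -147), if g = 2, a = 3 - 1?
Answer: 215170/7 ≈ 30739.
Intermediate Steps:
a = 2
Q = 1 (Q = 2 - 1*1 = 2 - 1 = 1)
z(f) = 2 + f (z(f) = 1*(f + 2) = 1*(2 + f) = 2 + f)
x(c, C) = -59/7 (x(c, C) = ((-36 - 65) + 42)/7 = (-101 + 42)/7 = (⅐)*(-59) = -59/7)
30747 + x(z(-5), -147) = 30747 - 59/7 = 215170/7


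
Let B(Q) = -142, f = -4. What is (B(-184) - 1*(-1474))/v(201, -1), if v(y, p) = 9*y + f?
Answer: 1332/1805 ≈ 0.73795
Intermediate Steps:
v(y, p) = -4 + 9*y (v(y, p) = 9*y - 4 = -4 + 9*y)
(B(-184) - 1*(-1474))/v(201, -1) = (-142 - 1*(-1474))/(-4 + 9*201) = (-142 + 1474)/(-4 + 1809) = 1332/1805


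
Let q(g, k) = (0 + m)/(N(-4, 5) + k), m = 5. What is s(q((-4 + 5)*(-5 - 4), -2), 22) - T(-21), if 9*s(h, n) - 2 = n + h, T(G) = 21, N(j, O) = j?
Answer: -995/54 ≈ -18.426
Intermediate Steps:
q(g, k) = 5/(-4 + k) (q(g, k) = (0 + 5)/(-4 + k) = 5/(-4 + k))
s(h, n) = 2/9 + h/9 + n/9 (s(h, n) = 2/9 + (n + h)/9 = 2/9 + (h + n)/9 = 2/9 + (h/9 + n/9) = 2/9 + h/9 + n/9)
s(q((-4 + 5)*(-5 - 4), -2), 22) - T(-21) = (2/9 + (5/(-4 - 2))/9 + (⅑)*22) - 1*21 = (2/9 + (5/(-6))/9 + 22/9) - 21 = (2/9 + (5*(-⅙))/9 + 22/9) - 21 = (2/9 + (⅑)*(-⅚) + 22/9) - 21 = (2/9 - 5/54 + 22/9) - 21 = 139/54 - 21 = -995/54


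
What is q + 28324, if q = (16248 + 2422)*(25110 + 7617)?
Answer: 611041414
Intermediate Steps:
q = 611013090 (q = 18670*32727 = 611013090)
q + 28324 = 611013090 + 28324 = 611041414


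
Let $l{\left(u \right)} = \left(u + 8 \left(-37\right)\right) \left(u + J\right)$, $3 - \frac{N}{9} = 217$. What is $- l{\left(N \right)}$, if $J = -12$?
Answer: $-4306236$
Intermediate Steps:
$N = -1926$ ($N = 27 - 1953 = -1926$)
$l{\left(u \right)} = \left(-296 + u\right) \left(-12 + u\right)$ ($l{\left(u \right)} = \left(u + 8 \left(-37\right)\right) \left(u - 12\right) = \left(u - 296\right) \left(-12 + u\right) = \left(-296 + u\right) \left(-12 + u\right)$)
$- l{\left(N \right)} = - (3552 + \left(-1926\right)^{2} - -593208) = - (3552 + 3709476 + 593208) = \left(-1\right) 4306236 = -4306236$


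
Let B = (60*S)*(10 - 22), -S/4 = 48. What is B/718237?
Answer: 138240/718237 ≈ 0.19247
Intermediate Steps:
S = -192 (S = -4*48 = -192)
B = 138240 (B = (60*(-192))*(10 - 22) = -11520*(-12) = 138240)
B/718237 = 138240/718237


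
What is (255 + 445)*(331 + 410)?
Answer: 518700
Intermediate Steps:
(255 + 445)*(331 + 410) = 700*741 = 518700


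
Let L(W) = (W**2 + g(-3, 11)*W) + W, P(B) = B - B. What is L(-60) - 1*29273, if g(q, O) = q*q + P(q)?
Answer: -26273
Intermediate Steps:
P(B) = 0
g(q, O) = q**2 (g(q, O) = q*q + 0 = q**2 + 0 = q**2)
L(W) = W**2 + 10*W (L(W) = (W**2 + (-3)**2*W) + W = (W**2 + 9*W) + W = W**2 + 10*W)
L(-60) - 1*29273 = -60*(10 - 60) - 1*29273 = -60*(-50) - 29273 = 3000 - 29273 = -26273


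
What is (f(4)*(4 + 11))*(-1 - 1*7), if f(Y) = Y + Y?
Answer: -960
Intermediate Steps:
f(Y) = 2*Y
(f(4)*(4 + 11))*(-1 - 1*7) = ((2*4)*(4 + 11))*(-1 - 1*7) = (8*15)*(-1 - 7) = 120*(-8) = -960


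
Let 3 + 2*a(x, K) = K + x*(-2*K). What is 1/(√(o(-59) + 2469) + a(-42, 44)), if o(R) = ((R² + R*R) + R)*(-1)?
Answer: 7474/13982905 - 4*I*√4434/13982905 ≈ 0.00053451 - 1.9048e-5*I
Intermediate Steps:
o(R) = -R - 2*R² (o(R) = ((R² + R²) + R)*(-1) = (2*R² + R)*(-1) = (R + 2*R²)*(-1) = -R - 2*R²)
a(x, K) = -3/2 + K/2 - K*x (a(x, K) = -3/2 + (K + x*(-2*K))/2 = -3/2 + (K - 2*K*x)/2 = -3/2 + (K/2 - K*x) = -3/2 + K/2 - K*x)
1/(√(o(-59) + 2469) + a(-42, 44)) = 1/(√(-1*(-59)*(1 + 2*(-59)) + 2469) + (-3/2 + (½)*44 - 1*44*(-42))) = 1/(√(-1*(-59)*(1 - 118) + 2469) + (-3/2 + 22 + 1848)) = 1/(√(-1*(-59)*(-117) + 2469) + 3737/2) = 1/(√(-6903 + 2469) + 3737/2) = 1/(√(-4434) + 3737/2) = 1/(I*√4434 + 3737/2) = 1/(3737/2 + I*√4434)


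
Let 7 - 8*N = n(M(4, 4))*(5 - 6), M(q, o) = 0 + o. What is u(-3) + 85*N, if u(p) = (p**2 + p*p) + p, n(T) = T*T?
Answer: 2075/8 ≈ 259.38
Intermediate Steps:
M(q, o) = o
n(T) = T**2
N = 23/8 (N = 7/8 - 4**2*(5 - 6)/8 = 7/8 - 2*(-1) = 7/8 - 1/8*(-16) = 7/8 + 2 = 23/8 ≈ 2.8750)
u(p) = p + 2*p**2 (u(p) = (p**2 + p**2) + p = 2*p**2 + p = p + 2*p**2)
u(-3) + 85*N = -3*(1 + 2*(-3)) + 85*(23/8) = -3*(1 - 6) + 1955/8 = -3*(-5) + 1955/8 = 15 + 1955/8 = 2075/8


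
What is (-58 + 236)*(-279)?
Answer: -49662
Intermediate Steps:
(-58 + 236)*(-279) = 178*(-279) = -49662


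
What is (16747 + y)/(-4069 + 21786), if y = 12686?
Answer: 29433/17717 ≈ 1.6613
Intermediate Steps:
(16747 + y)/(-4069 + 21786) = (16747 + 12686)/(-4069 + 21786) = 29433/17717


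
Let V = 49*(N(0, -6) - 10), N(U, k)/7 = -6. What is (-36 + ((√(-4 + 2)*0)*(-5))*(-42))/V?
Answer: 9/637 ≈ 0.014129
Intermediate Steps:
N(U, k) = -42 (N(U, k) = 7*(-6) = -42)
V = -2548 (V = 49*(-42 - 10) = 49*(-52) = -2548)
(-36 + ((√(-4 + 2)*0)*(-5))*(-42))/V = (-36 + ((√(-4 + 2)*0)*(-5))*(-42))/(-2548) = (-36 + ((√(-2)*0)*(-5))*(-42))*(-1/2548) = (-36 + (((I*√2)*0)*(-5))*(-42))*(-1/2548) = (-36 + (0*(-5))*(-42))*(-1/2548) = (-36 + 0*(-42))*(-1/2548) = (-36 + 0)*(-1/2548) = -36*(-1/2548) = 9/637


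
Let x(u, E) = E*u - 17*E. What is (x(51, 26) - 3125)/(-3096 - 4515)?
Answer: 747/2537 ≈ 0.29444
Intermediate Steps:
x(u, E) = -17*E + E*u
(x(51, 26) - 3125)/(-3096 - 4515) = (26*(-17 + 51) - 3125)/(-3096 - 4515) = (26*34 - 3125)/(-7611) = (884 - 3125)*(-1/7611) = -2241*(-1/7611) = 747/2537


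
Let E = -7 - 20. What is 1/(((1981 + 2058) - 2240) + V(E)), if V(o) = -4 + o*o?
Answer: 1/2524 ≈ 0.00039620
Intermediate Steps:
E = -27
V(o) = -4 + o**2
1/(((1981 + 2058) - 2240) + V(E)) = 1/(((1981 + 2058) - 2240) + (-4 + (-27)**2)) = 1/((4039 - 2240) + (-4 + 729)) = 1/(1799 + 725) = 1/2524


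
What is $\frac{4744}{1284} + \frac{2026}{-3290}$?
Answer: $\frac{1625797}{528045} \approx 3.0789$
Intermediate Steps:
$\frac{4744}{1284} + \frac{2026}{-3290} = 4744 \cdot \frac{1}{1284} + 2026 \left(- \frac{1}{3290}\right) = \frac{1186}{321} - \frac{1013}{1645} = \frac{1625797}{528045}$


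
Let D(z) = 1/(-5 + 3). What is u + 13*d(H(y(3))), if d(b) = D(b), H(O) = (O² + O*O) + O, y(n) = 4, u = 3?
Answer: -7/2 ≈ -3.5000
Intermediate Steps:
H(O) = O + 2*O² (H(O) = (O² + O²) + O = 2*O² + O = O + 2*O²)
D(z) = -½ (D(z) = 1/(-2) = -½)
d(b) = -½
u + 13*d(H(y(3))) = 3 + 13*(-½) = 3 - 13/2 = -7/2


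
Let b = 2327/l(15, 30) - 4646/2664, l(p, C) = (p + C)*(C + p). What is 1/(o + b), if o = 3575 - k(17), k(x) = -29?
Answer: 299700/1079940521 ≈ 0.00027752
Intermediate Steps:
l(p, C) = (C + p)² (l(p, C) = (C + p)*(C + p) = (C + p)²)
b = -178279/299700 (b = 2327/((30 + 15)²) - 4646/2664 = 2327/(45²) - 4646*1/2664 = 2327/2025 - 2323/1332 = -178279/299700 ≈ -0.59486)
o = 3604 (o = 3575 - 1*(-29) = 3575 + 29 = 3604)
1/(o + b) = 1/(3604 - 178279/299700) = 1/(1079940521/299700) = 299700/1079940521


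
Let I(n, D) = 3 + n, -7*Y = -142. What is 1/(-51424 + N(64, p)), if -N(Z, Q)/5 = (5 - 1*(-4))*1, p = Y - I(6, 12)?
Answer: -1/51469 ≈ -1.9429e-5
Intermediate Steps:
Y = 142/7 (Y = -⅐*(-142) = 142/7 ≈ 20.286)
p = 79/7 (p = 142/7 - (3 + 6) = 142/7 - 1*9 = 142/7 - 9 = 79/7 ≈ 11.286)
N(Z, Q) = -45 (N(Z, Q) = -5*(5 - 1*(-4)) = -5*(5 + 4) = -45)
1/(-51424 + N(64, p)) = 1/(-51424 - 45) = 1/(-51469) = -1/51469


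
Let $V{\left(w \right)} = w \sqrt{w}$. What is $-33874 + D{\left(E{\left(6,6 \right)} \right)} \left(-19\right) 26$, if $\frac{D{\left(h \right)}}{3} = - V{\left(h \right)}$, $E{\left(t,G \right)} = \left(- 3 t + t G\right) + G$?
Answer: $-33874 + 71136 \sqrt{6} \approx 1.4037 \cdot 10^{5}$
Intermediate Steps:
$E{\left(t,G \right)} = G - 3 t + G t$ ($E{\left(t,G \right)} = \left(- 3 t + G t\right) + G = G - 3 t + G t$)
$V{\left(w \right)} = w^{\frac{3}{2}}$
$D{\left(h \right)} = - 3 h^{\frac{3}{2}}$ ($D{\left(h \right)} = 3 \left(- h^{\frac{3}{2}}\right) = - 3 h^{\frac{3}{2}}$)
$-33874 + D{\left(E{\left(6,6 \right)} \right)} \left(-19\right) 26 = -33874 + - 3 \left(6 - 18 + 6 \cdot 6\right)^{\frac{3}{2}} \left(-19\right) 26 = -33874 + - 3 \left(6 - 18 + 36\right)^{\frac{3}{2}} \left(-19\right) 26 = -33874 + - 3 \cdot 24^{\frac{3}{2}} \left(-19\right) 26 = -33874 + - 3 \cdot 48 \sqrt{6} \left(-19\right) 26 = -33874 + - 144 \sqrt{6} \left(-19\right) 26 = -33874 + 2736 \sqrt{6} \cdot 26 = -33874 + 71136 \sqrt{6}$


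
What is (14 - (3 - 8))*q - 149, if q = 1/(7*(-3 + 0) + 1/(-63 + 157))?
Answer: -295763/1973 ≈ -149.91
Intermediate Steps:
q = -94/1973 (q = 1/(7*(-3) + 1/94) = 1/(-21 + 1/94) = 1/(-1973/94) = -94/1973 ≈ -0.047643)
(14 - (3 - 8))*q - 149 = (14 - (3 - 8))*(-94/1973) - 149 = (14 - 1*(-5))*(-94/1973) - 149 = (14 + 5)*(-94/1973) - 149 = 19*(-94/1973) - 149 = -1786/1973 - 149 = -295763/1973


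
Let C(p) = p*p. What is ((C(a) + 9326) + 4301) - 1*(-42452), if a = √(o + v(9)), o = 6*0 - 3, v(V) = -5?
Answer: 56071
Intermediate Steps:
o = -3 (o = 0 - 3 = -3)
a = 2*I*√2 (a = √(-3 - 5) = √(-8) = 2*I*√2 ≈ 2.8284*I)
C(p) = p²
((C(a) + 9326) + 4301) - 1*(-42452) = (((2*I*√2)² + 9326) + 4301) - 1*(-42452) = ((-8 + 9326) + 4301) + 42452 = (9318 + 4301) + 42452 = 13619 + 42452 = 56071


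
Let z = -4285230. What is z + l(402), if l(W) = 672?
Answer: -4284558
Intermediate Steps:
z + l(402) = -4285230 + 672 = -4284558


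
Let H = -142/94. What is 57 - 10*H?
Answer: 3389/47 ≈ 72.106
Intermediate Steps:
H = -71/47 (H = -142*1/94 = -71/47 ≈ -1.5106)
57 - 10*H = 57 - 10*(-71/47) = 57 + 710/47 = 3389/47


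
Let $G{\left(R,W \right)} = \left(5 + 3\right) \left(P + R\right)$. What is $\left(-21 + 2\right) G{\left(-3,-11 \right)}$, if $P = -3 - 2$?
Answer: $1216$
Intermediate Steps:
$P = -5$
$G{\left(R,W \right)} = -40 + 8 R$ ($G{\left(R,W \right)} = \left(5 + 3\right) \left(-5 + R\right) = 8 \left(-5 + R\right) = -40 + 8 R$)
$\left(-21 + 2\right) G{\left(-3,-11 \right)} = \left(-21 + 2\right) \left(-40 + 8 \left(-3\right)\right) = - 19 \left(-40 - 24\right) = \left(-19\right) \left(-64\right) = 1216$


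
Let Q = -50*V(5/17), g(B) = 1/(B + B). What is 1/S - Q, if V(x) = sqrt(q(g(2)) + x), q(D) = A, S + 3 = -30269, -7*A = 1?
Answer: -1/30272 + 150*sqrt(238)/119 ≈ 19.446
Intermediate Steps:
A = -1/7 (A = -1/7*1 = -1/7 ≈ -0.14286)
g(B) = 1/(2*B)
S = -30272 (S = -3 - 30269 = -30272)
q(D) = -1/7
V(x) = sqrt(-1/7 + x)
Q = -150*sqrt(238)/119 (Q = -50*sqrt(-7 + 49*(5/17))/7 = -50*sqrt(-7 + 245/17)/7 = -50*sqrt(126/17)/7 = -50*3*sqrt(238)/17/7 = -150*sqrt(238)/119 ≈ -19.446)
1/S - Q = 1/(-30272) - (-150)*sqrt(238)/119 = -1/30272 + 150*sqrt(238)/119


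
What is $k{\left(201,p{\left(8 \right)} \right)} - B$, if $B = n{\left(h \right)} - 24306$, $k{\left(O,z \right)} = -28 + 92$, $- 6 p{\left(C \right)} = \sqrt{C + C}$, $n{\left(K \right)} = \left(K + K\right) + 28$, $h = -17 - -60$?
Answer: $24256$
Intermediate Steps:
$h = 43$ ($h = -17 + 60 = 43$)
$n{\left(K \right)} = 28 + 2 K$ ($n{\left(K \right)} = 2 K + 28 = 28 + 2 K$)
$p{\left(C \right)} = - \frac{\sqrt{2} \sqrt{C}}{6}$ ($p{\left(C \right)} = - \frac{\sqrt{C + C}}{6} = - \frac{\sqrt{2 C}}{6} = - \frac{\sqrt{2} \sqrt{C}}{6}$)
$k{\left(O,z \right)} = 64$
$B = -24192$ ($B = \left(28 + 2 \cdot 43\right) - 24306 = \left(28 + 86\right) - 24306 = 114 - 24306 = -24192$)
$k{\left(201,p{\left(8 \right)} \right)} - B = 64 - -24192 = 64 + 24192 = 24256$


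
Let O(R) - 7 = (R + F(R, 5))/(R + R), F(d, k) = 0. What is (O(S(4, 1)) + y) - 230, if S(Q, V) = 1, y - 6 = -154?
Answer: -741/2 ≈ -370.50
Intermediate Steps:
y = -148 (y = 6 - 154 = -148)
O(R) = 15/2 (O(R) = 7 + (R + 0)/(R + R) = 7 + R/((2*R)) = 7 + R*(1/(2*R)) = 7 + 1/2 = 15/2)
(O(S(4, 1)) + y) - 230 = (15/2 - 148) - 230 = -281/2 - 230 = -741/2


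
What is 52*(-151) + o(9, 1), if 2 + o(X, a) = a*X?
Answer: -7845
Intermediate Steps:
o(X, a) = -2 + X*a (o(X, a) = -2 + a*X = -2 + X*a)
52*(-151) + o(9, 1) = 52*(-151) + (-2 + 9*1) = -7852 + (-2 + 9) = -7852 + 7 = -7845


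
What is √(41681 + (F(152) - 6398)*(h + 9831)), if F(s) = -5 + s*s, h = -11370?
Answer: I*√25661158 ≈ 5065.7*I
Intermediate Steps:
F(s) = -5 + s²
√(41681 + (F(152) - 6398)*(h + 9831)) = √(41681 + ((-5 + 152²) - 6398)*(-11370 + 9831)) = √(41681 + ((-5 + 23104) - 6398)*(-1539)) = √(41681 + (23099 - 6398)*(-1539)) = √(41681 + 16701*(-1539)) = √(41681 - 25702839) = √(-25661158) = I*√25661158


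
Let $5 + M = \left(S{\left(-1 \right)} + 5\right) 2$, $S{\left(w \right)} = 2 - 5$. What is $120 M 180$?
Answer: $-21600$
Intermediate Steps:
$S{\left(w \right)} = -3$ ($S{\left(w \right)} = 2 - 5 = -3$)
$M = -1$ ($M = -5 + \left(-3 + 5\right) 2 = -5 + 2 \cdot 2 = -5 + 4 = -1$)
$120 M 180 = 120 \left(-1\right) 180 = \left(-120\right) 180 = -21600$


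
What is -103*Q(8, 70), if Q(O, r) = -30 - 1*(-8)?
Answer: 2266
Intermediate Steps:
Q(O, r) = -22 (Q(O, r) = -30 + 8 = -22)
-103*Q(8, 70) = -103*(-22) = 2266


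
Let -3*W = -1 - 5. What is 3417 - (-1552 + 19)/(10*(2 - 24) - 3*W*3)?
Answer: 115959/34 ≈ 3410.6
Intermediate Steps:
W = 2 (W = -(-1 - 5)/3 = -⅓*(-6) = 2)
3417 - (-1552 + 19)/(10*(2 - 24) - 3*W*3) = 3417 - (-1552 + 19)/(10*(2 - 24) - 3*2*3) = 3417 - (-1533)/(10*(-22) - 6*3) = 3417 - (-1533)/(-220 - 18) = 3417 - (-1533)/(-238) = 3417 - (-1533)*(-1)/238 = 3417 - 1*219/34 = 3417 - 219/34 = 115959/34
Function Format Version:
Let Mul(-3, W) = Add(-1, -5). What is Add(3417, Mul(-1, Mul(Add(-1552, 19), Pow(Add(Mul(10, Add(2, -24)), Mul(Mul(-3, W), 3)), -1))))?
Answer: Rational(115959, 34) ≈ 3410.6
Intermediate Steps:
W = 2 (W = Mul(Rational(-1, 3), Add(-1, -5)) = Mul(Rational(-1, 3), -6) = 2)
Add(3417, Mul(-1, Mul(Add(-1552, 19), Pow(Add(Mul(10, Add(2, -24)), Mul(Mul(-3, W), 3)), -1)))) = Add(3417, Mul(-1, Mul(Add(-1552, 19), Pow(Add(Mul(10, Add(2, -24)), Mul(Mul(-3, 2), 3)), -1)))) = Add(3417, Mul(-1, Mul(-1533, Pow(Add(Mul(10, -22), Mul(-6, 3)), -1)))) = Add(3417, Mul(-1, Mul(-1533, Pow(Add(-220, -18), -1)))) = Add(3417, Mul(-1, Mul(-1533, Pow(-238, -1)))) = Add(3417, Mul(-1, Mul(-1533, Rational(-1, 238)))) = Add(3417, Mul(-1, Rational(219, 34))) = Add(3417, Rational(-219, 34)) = Rational(115959, 34)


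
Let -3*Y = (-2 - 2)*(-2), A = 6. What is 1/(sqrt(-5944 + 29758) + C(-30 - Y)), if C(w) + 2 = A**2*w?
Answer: -493/474191 - 63*sqrt(6)/948382 ≈ -0.0012024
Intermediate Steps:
Y = -8/3 (Y = -(-2 - 2)*(-2)/3 = -(-4)*(-2)/3 = -1/3*8 = -8/3 ≈ -2.6667)
C(w) = -2 + 36*w (C(w) = -2 + 6**2*w = -2 + 36*w)
1/(sqrt(-5944 + 29758) + C(-30 - Y)) = 1/(sqrt(-5944 + 29758) + (-2 + 36*(-30 - 1*(-8/3)))) = 1/(sqrt(23814) + (-2 + 36*(-30 + 8/3))) = 1/(63*sqrt(6) + (-2 + 36*(-82/3))) = 1/(63*sqrt(6) + (-2 - 984)) = 1/(63*sqrt(6) - 986) = 1/(-986 + 63*sqrt(6))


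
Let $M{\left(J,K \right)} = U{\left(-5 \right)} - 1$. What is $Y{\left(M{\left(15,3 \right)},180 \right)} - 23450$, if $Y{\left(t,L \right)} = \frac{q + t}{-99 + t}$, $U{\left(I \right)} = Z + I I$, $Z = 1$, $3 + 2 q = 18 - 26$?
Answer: $- \frac{3470639}{148} \approx -23450.0$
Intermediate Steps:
$q = - \frac{11}{2}$ ($q = - \frac{3}{2} + \frac{18 - 26}{2} = - \frac{3}{2} + \frac{1}{2} \left(-8\right) = - \frac{3}{2} - 4 = - \frac{11}{2} \approx -5.5$)
$U{\left(I \right)} = 1 + I^{2}$ ($U{\left(I \right)} = 1 + I I = 1 + I^{2}$)
$M{\left(J,K \right)} = 25$ ($M{\left(J,K \right)} = \left(1 + \left(-5\right)^{2}\right) - 1 = \left(1 + 25\right) - 1 = 26 - 1 = 25$)
$Y{\left(t,L \right)} = \frac{- \frac{11}{2} + t}{-99 + t}$
$Y{\left(M{\left(15,3 \right)},180 \right)} - 23450 = \frac{- \frac{11}{2} + 25}{-99 + 25} - 23450 = \frac{1}{-74} \cdot \frac{39}{2} - 23450 = \left(- \frac{1}{74}\right) \frac{39}{2} - 23450 = - \frac{39}{148} - 23450 = - \frac{3470639}{148}$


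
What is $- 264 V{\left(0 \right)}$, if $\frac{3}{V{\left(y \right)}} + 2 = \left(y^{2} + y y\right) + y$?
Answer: $396$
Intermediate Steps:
$V{\left(y \right)} = \frac{3}{-2 + y + 2 y^{2}}$ ($V{\left(y \right)} = \frac{3}{-2 + \left(\left(y^{2} + y y\right) + y\right)} = \frac{3}{-2 + \left(\left(y^{2} + y^{2}\right) + y\right)} = \frac{3}{-2 + \left(2 y^{2} + y\right)} = \frac{3}{-2 + \left(y + 2 y^{2}\right)} = \frac{3}{-2 + y + 2 y^{2}}$)
$- 264 V{\left(0 \right)} = - 264 \frac{3}{-2 + 0 + 2 \cdot 0^{2}} = - 264 \frac{3}{-2 + 0 + 2 \cdot 0} = - 264 \frac{3}{-2 + 0 + 0} = - 264 \frac{3}{-2} = - 264 \cdot 3 \left(- \frac{1}{2}\right) = \left(-264\right) \left(- \frac{3}{2}\right) = 396$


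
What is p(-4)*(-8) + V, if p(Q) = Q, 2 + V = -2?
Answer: 28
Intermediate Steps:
V = -4 (V = -2 - 2 = -4)
p(-4)*(-8) + V = -4*(-8) - 4 = 32 - 4 = 28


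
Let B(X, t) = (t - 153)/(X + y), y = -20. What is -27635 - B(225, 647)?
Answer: -5665669/205 ≈ -27637.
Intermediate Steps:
B(X, t) = (-153 + t)/(-20 + X) (B(X, t) = (t - 153)/(X - 20) = (-153 + t)/(-20 + X))
-27635 - B(225, 647) = -27635 - (-153 + 647)/(-20 + 225) = -27635 - 494/205 = -5665669/205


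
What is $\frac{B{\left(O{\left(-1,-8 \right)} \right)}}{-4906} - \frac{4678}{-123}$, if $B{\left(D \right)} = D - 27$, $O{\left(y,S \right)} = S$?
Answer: $\frac{22954573}{603438} \approx 38.04$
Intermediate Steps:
$B{\left(D \right)} = -27 + D$
$\frac{B{\left(O{\left(-1,-8 \right)} \right)}}{-4906} - \frac{4678}{-123} = \frac{-27 - 8}{-4906} - \frac{4678}{-123} = \left(-35\right) \left(- \frac{1}{4906}\right) - - \frac{4678}{123} = \frac{35}{4906} + \frac{4678}{123} = \frac{22954573}{603438}$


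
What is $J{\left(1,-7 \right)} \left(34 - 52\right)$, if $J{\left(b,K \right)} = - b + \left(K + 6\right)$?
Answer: $36$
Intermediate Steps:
$J{\left(b,K \right)} = 6 + K - b$ ($J{\left(b,K \right)} = - b + \left(6 + K\right) = 6 + K - b$)
$J{\left(1,-7 \right)} \left(34 - 52\right) = \left(6 - 7 - 1\right) \left(34 - 52\right) = \left(6 - 7 - 1\right) \left(-18\right) = \left(-2\right) \left(-18\right) = 36$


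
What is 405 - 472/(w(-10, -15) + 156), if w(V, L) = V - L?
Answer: 64733/161 ≈ 402.07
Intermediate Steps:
405 - 472/(w(-10, -15) + 156) = 405 - 472/((-10 - 1*(-15)) + 156) = 405 - 472/((-10 + 15) + 156) = 405 - 472/(5 + 156) = 405 - 472/161 = 64733/161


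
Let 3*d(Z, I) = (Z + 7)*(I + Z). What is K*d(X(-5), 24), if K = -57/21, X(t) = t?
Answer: -722/21 ≈ -34.381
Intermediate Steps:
d(Z, I) = (7 + Z)*(I + Z)/3 (d(Z, I) = ((Z + 7)*(I + Z))/3 = ((7 + Z)*(I + Z))/3 = (7 + Z)*(I + Z)/3)
K = -19/7 (K = -57*1/21 = -19/7 ≈ -2.7143)
K*d(X(-5), 24) = -19*((⅓)*(-5)² + (7/3)*24 + (7/3)*(-5) + (⅓)*24*(-5))/7 = -19*((⅓)*25 + 56 - 35/3 - 40)/7 = -19*(25/3 + 56 - 35/3 - 40)/7 = -19/7*38/3 = -722/21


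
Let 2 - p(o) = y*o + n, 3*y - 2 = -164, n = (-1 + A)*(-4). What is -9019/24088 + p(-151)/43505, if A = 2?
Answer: -84091517/149706920 ≈ -0.56171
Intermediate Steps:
n = -4 (n = (-1 + 2)*(-4) = 1*(-4) = -4)
y = -54 (y = ⅔ + (⅓)*(-164) = ⅔ - 164/3 = -54)
p(o) = 6 + 54*o (p(o) = 2 - (-54*o - 4) = 2 - (-4 - 54*o) = 2 + (4 + 54*o) = 6 + 54*o)
-9019/24088 + p(-151)/43505 = -9019/24088 + (6 + 54*(-151))/43505 = -9019*1/24088 + (6 - 8154)*(1/43505) = -9019/24088 - 8148*1/43505 = -9019/24088 - 1164/6215 = -84091517/149706920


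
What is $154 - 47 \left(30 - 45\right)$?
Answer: $859$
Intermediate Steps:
$154 - 47 \left(30 - 45\right) = 154 - -705 = 154 + 705 = 859$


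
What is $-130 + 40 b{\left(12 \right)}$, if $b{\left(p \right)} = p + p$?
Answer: $830$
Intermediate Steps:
$b{\left(p \right)} = 2 p$
$-130 + 40 b{\left(12 \right)} = -130 + 40 \cdot 2 \cdot 12 = -130 + 40 \cdot 24 = -130 + 960 = 830$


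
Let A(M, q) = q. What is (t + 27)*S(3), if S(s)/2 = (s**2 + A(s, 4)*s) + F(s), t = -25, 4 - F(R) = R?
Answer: 88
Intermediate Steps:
F(R) = 4 - R
S(s) = 8 + 2*s**2 + 6*s (S(s) = 2*((s**2 + 4*s) + (4 - s)) = 2*(4 + s**2 + 3*s) = 8 + 2*s**2 + 6*s)
(t + 27)*S(3) = (-25 + 27)*(8 + 2*3**2 + 6*3) = 2*(8 + 2*9 + 18) = 2*(8 + 18 + 18) = 2*44 = 88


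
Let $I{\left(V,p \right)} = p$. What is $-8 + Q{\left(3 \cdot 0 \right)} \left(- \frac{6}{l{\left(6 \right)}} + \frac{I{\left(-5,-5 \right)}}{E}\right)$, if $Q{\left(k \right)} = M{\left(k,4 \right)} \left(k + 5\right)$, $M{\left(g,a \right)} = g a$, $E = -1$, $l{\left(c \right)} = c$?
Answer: $-8$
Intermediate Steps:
$M{\left(g,a \right)} = a g$
$Q{\left(k \right)} = 4 k \left(5 + k\right)$ ($Q{\left(k \right)} = 4 k \left(k + 5\right) = 4 k \left(5 + k\right)$)
$-8 + Q{\left(3 \cdot 0 \right)} \left(- \frac{6}{l{\left(6 \right)}} + \frac{I{\left(-5,-5 \right)}}{E}\right) = -8 + 4 \cdot 3 \cdot 0 \left(5 + 3 \cdot 0\right) \left(- \frac{6}{6} - \frac{5}{-1}\right) = -8 + 4 \cdot 0 \left(5 + 0\right) \left(\left(-6\right) \frac{1}{6} - -5\right) = -8 + 4 \cdot 0 \cdot 5 \left(-1 + 5\right) = -8 + 0 \cdot 4 = -8 + 0 = -8$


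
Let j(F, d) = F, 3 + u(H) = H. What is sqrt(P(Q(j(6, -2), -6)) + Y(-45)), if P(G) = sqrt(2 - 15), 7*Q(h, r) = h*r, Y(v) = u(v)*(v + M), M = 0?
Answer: sqrt(2160 + I*sqrt(13)) ≈ 46.476 + 0.0388*I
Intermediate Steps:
u(H) = -3 + H
Y(v) = v*(-3 + v) (Y(v) = (-3 + v)*(v + 0) = (-3 + v)*v = v*(-3 + v))
Q(h, r) = h*r/7 (Q(h, r) = (h*r)/7 = h*r/7)
P(G) = I*sqrt(13) (P(G) = sqrt(-13) = I*sqrt(13))
sqrt(P(Q(j(6, -2), -6)) + Y(-45)) = sqrt(I*sqrt(13) - 45*(-3 - 45)) = sqrt(I*sqrt(13) - 45*(-48)) = sqrt(I*sqrt(13) + 2160) = sqrt(2160 + I*sqrt(13))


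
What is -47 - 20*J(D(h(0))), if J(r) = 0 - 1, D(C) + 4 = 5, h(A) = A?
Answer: -27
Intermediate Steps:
D(C) = 1 (D(C) = -4 + 5 = 1)
J(r) = -1
-47 - 20*J(D(h(0))) = -47 - 20*(-1) = -47 + 20 = -27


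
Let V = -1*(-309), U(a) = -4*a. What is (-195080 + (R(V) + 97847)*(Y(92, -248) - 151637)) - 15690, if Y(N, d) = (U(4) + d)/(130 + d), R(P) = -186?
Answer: -873731786541/59 ≈ -1.4809e+10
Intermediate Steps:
V = 309
Y(N, d) = (-16 + d)/(130 + d) (Y(N, d) = (-4*4 + d)/(130 + d) = (-16 + d)/(130 + d))
(-195080 + (R(V) + 97847)*(Y(92, -248) - 151637)) - 15690 = (-195080 + (-186 + 97847)*((-16 - 248)/(130 - 248) - 151637)) - 15690 = (-195080 + 97661*(-264/(-118) - 151637)) - 15690 = (-195080 + 97661*(-1/118*(-264) - 151637)) - 15690 = (-195080 + 97661*(132/59 - 151637)) - 15690 = (-195080 + 97661*(-8946451/59)) - 15690 = (-195080 - 873719351111/59) - 15690 = -873730860831/59 - 15690 = -873731786541/59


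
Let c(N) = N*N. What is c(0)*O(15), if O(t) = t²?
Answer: 0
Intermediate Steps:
c(N) = N²
c(0)*O(15) = 0²*15² = 0*225 = 0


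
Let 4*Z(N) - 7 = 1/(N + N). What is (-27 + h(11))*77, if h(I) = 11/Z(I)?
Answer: -247709/155 ≈ -1598.1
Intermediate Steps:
Z(N) = 7/4 + 1/(8*N) (Z(N) = 7/4 + 1/(4*(N + N)) = 7/4 + 1/(4*((2*N))) = 7/4 + (1/(2*N))/4 = 7/4 + 1/(8*N))
h(I) = 88*I/(1 + 14*I) (h(I) = 11/(((1 + 14*I)/(8*I))) = 11*(8*I/(1 + 14*I)) = 88*I/(1 + 14*I))
(-27 + h(11))*77 = (-27 + 88*11/(1 + 14*11))*77 = (-27 + 88*11/(1 + 154))*77 = (-27 + 88*11/155)*77 = (-27 + 88*11*(1/155))*77 = (-27 + 968/155)*77 = -3217/155*77 = -247709/155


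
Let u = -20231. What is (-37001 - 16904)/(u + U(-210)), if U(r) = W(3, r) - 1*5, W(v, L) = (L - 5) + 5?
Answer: 53905/20446 ≈ 2.6365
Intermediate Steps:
W(v, L) = L (W(v, L) = (-5 + L) + 5 = L)
U(r) = -5 + r (U(r) = r - 1*5 = r - 5 = -5 + r)
(-37001 - 16904)/(u + U(-210)) = (-37001 - 16904)/(-20231 + (-5 - 210)) = -53905/(-20231 - 215) = -53905/(-20446) = -53905*(-1/20446) = 53905/20446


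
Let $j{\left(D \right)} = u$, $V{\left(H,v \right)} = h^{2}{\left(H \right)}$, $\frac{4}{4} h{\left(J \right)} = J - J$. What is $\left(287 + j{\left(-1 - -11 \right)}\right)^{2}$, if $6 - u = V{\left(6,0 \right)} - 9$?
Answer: $91204$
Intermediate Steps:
$h{\left(J \right)} = 0$ ($h{\left(J \right)} = J - J = 0$)
$V{\left(H,v \right)} = 0$ ($V{\left(H,v \right)} = 0^{2} = 0$)
$u = 15$ ($u = 6 - \left(0 - 9\right) = 6 - -9 = 6 + 9 = 15$)
$j{\left(D \right)} = 15$
$\left(287 + j{\left(-1 - -11 \right)}\right)^{2} = \left(287 + 15\right)^{2} = 302^{2} = 91204$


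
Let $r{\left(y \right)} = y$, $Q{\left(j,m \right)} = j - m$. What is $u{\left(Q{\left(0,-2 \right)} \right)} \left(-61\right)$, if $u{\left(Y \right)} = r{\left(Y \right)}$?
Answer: $-122$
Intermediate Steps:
$u{\left(Y \right)} = Y$
$u{\left(Q{\left(0,-2 \right)} \right)} \left(-61\right) = \left(0 - -2\right) \left(-61\right) = \left(0 + 2\right) \left(-61\right) = 2 \left(-61\right) = -122$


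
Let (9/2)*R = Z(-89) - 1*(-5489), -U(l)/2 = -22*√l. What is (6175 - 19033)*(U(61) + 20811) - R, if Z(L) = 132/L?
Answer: -214338835016/801 - 565752*√61 ≈ -2.7201e+8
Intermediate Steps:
U(l) = 44*√l (U(l) = -(-44)*√l = 44*√l)
R = 976778/801 (R = 2*(132/(-89) - 1*(-5489))/9 = 2*(132*(-1/89) + 5489)/9 = 2*(-132/89 + 5489)/9 = (2/9)*(488389/89) = 976778/801 ≈ 1219.4)
(6175 - 19033)*(U(61) + 20811) - R = (6175 - 19033)*(44*√61 + 20811) - 1*976778/801 = -12858*(20811 + 44*√61) - 976778/801 = (-267587838 - 565752*√61) - 976778/801 = -214338835016/801 - 565752*√61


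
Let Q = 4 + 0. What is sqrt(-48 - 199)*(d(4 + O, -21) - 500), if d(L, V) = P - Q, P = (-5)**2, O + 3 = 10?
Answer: -479*I*sqrt(247) ≈ -7528.1*I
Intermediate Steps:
O = 7 (O = -3 + 10 = 7)
P = 25
Q = 4
d(L, V) = 21 (d(L, V) = 25 - 1*4 = 25 - 4 = 21)
sqrt(-48 - 199)*(d(4 + O, -21) - 500) = sqrt(-48 - 199)*(21 - 500) = sqrt(-247)*(-479) = (I*sqrt(247))*(-479) = -479*I*sqrt(247)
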